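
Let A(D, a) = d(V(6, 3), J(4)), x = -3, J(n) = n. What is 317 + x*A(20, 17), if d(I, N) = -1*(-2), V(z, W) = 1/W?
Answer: 311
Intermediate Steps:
d(I, N) = 2
A(D, a) = 2
317 + x*A(20, 17) = 317 - 3*2 = 317 - 6 = 311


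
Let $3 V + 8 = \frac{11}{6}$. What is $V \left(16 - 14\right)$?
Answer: $- \frac{37}{9} \approx -4.1111$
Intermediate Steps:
$V = - \frac{37}{18}$ ($V = - \frac{8}{3} + \frac{11 \cdot \frac{1}{6}}{3} = - \frac{8}{3} + \frac{1}{3} \cdot \frac{11}{6} = - \frac{8}{3} + \frac{11}{18} = - \frac{37}{18} \approx -2.0556$)
$V \left(16 - 14\right) = - \frac{37 \left(16 - 14\right)}{18} = \left(- \frac{37}{18}\right) 2 = - \frac{37}{9}$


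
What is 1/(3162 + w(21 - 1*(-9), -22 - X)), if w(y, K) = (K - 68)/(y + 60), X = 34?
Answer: 45/142228 ≈ 0.00031639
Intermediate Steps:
w(y, K) = (-68 + K)/(60 + y)
1/(3162 + w(21 - 1*(-9), -22 - X)) = 1/(3162 + (-68 + (-22 - 1*34))/(60 + (21 - 1*(-9)))) = 1/(3162 + (-68 + (-22 - 34))/(60 + (21 + 9))) = 1/(3162 + (-68 - 56)/(60 + 30)) = 1/(3162 - 124/90) = 1/(3162 + (1/90)*(-124)) = 1/(3162 - 62/45) = 1/(142228/45) = 45/142228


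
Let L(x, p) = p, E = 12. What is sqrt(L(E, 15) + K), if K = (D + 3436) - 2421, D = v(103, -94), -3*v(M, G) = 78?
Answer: 2*sqrt(251) ≈ 31.686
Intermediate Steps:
v(M, G) = -26 (v(M, G) = -1/3*78 = -26)
D = -26
K = 989 (K = (-26 + 3436) - 2421 = 3410 - 2421 = 989)
sqrt(L(E, 15) + K) = sqrt(15 + 989) = sqrt(1004) = 2*sqrt(251)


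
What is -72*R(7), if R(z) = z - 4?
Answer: -216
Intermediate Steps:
R(z) = -4 + z
-72*R(7) = -72*(-4 + 7) = -72*3 = -216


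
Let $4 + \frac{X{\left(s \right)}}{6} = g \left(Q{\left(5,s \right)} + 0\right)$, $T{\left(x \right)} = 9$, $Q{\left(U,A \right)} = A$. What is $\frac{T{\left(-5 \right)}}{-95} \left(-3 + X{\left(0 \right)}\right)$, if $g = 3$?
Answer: $\frac{243}{95} \approx 2.5579$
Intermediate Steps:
$X{\left(s \right)} = -24 + 18 s$ ($X{\left(s \right)} = -24 + 6 \cdot 3 \left(s + 0\right) = -24 + 6 \cdot 3 s = -24 + 18 s$)
$\frac{T{\left(-5 \right)}}{-95} \left(-3 + X{\left(0 \right)}\right) = \frac{9}{-95} \left(-3 + \left(-24 + 18 \cdot 0\right)\right) = 9 \left(- \frac{1}{95}\right) \left(-3 + \left(-24 + 0\right)\right) = - \frac{9 \left(-3 - 24\right)}{95} = \left(- \frac{9}{95}\right) \left(-27\right) = \frac{243}{95}$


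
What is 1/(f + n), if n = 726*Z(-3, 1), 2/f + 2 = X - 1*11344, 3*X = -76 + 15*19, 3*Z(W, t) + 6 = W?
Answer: -33829/73679568 ≈ -0.00045914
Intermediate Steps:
Z(W, t) = -2 + W/3
X = 209/3 (X = (-76 + 15*19)/3 = (-76 + 285)/3 = (⅓)*209 = 209/3 ≈ 69.667)
f = -6/33829 (f = 2/(-2 + (209/3 - 1*11344)) = 2/(-2 + (209/3 - 11344)) = 2/(-2 - 33823/3) = 2/(-33829/3) = 2*(-3/33829) = -6/33829 ≈ -0.00017736)
n = -2178 (n = 726*(-2 + (⅓)*(-3)) = 726*(-2 - 1) = 726*(-3) = -2178)
1/(f + n) = 1/(-6/33829 - 2178) = 1/(-73679568/33829) = -33829/73679568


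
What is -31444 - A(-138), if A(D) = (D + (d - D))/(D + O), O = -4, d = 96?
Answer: -2232476/71 ≈ -31443.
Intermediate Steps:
A(D) = 96/(-4 + D) (A(D) = (D + (96 - D))/(D - 4) = 96/(-4 + D))
-31444 - A(-138) = -31444 - 96/(-4 - 138) = -31444 - 96/(-142) = -31444 - 96*(-1)/142 = -31444 - 1*(-48/71) = -31444 + 48/71 = -2232476/71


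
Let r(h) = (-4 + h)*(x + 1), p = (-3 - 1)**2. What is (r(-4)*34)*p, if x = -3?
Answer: 8704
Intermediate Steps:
p = 16 (p = (-4)**2 = 16)
r(h) = 8 - 2*h (r(h) = (-4 + h)*(-3 + 1) = (-4 + h)*(-2) = 8 - 2*h)
(r(-4)*34)*p = ((8 - 2*(-4))*34)*16 = ((8 + 8)*34)*16 = (16*34)*16 = 544*16 = 8704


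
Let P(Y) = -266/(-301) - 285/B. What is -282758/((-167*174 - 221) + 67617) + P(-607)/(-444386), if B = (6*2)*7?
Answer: -75643467436427/10256196021736 ≈ -7.3754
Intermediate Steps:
B = 84 (B = 12*7 = 84)
P(Y) = -3021/1204 (P(Y) = -266/(-301) - 285/84 = -266*(-1/301) - 285*1/84 = 38/43 - 95/28 = -3021/1204)
-282758/((-167*174 - 221) + 67617) + P(-607)/(-444386) = -282758/((-167*174 - 221) + 67617) - 3021/1204/(-444386) = -282758/((-29058 - 221) + 67617) - 3021/1204*(-1/444386) = -282758/(-29279 + 67617) + 3021/535040744 = -282758/38338 + 3021/535040744 = -282758*1/38338 + 3021/535040744 = -141379/19169 + 3021/535040744 = -75643467436427/10256196021736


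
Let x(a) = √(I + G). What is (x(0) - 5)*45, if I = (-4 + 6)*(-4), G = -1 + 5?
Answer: -225 + 90*I ≈ -225.0 + 90.0*I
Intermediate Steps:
G = 4
I = -8 (I = 2*(-4) = -8)
x(a) = 2*I (x(a) = √(-8 + 4) = √(-4) = 2*I)
(x(0) - 5)*45 = (2*I - 5)*45 = (-5 + 2*I)*45 = -225 + 90*I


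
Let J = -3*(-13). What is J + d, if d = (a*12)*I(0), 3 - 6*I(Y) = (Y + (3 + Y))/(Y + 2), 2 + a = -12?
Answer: -3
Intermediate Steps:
a = -14 (a = -2 - 12 = -14)
I(Y) = ½ - (3 + 2*Y)/(6*(2 + Y)) (I(Y) = ½ - (Y + (3 + Y))/(6*(Y + 2)) = ½ - (3 + 2*Y)/(6*(2 + Y)))
J = 39
d = -42 (d = (-14*12)*((3 + 0)/(6*(2 + 0))) = -28*3/2 = -168*¼ = -42)
J + d = 39 - 42 = -3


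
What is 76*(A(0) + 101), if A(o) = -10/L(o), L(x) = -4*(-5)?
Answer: 7638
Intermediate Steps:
L(x) = 20
A(o) = -½ (A(o) = -10/20 = -10*1/20 = -½)
76*(A(0) + 101) = 76*(-½ + 101) = 76*(201/2) = 7638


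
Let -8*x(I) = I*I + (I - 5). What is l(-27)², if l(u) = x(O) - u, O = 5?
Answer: 36481/64 ≈ 570.02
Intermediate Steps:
x(I) = 5/8 - I/8 - I²/8 (x(I) = -(I*I + (I - 5))/8 = -(I² + (-5 + I))/8 = -(-5 + I + I²)/8 = 5/8 - I/8 - I²/8)
l(u) = -25/8 - u (l(u) = (5/8 - ⅛*5 - ⅛*5²) - u = (5/8 - 5/8 - ⅛*25) - u = (5/8 - 5/8 - 25/8) - u = -25/8 - u)
l(-27)² = (-25/8 - 1*(-27))² = (-25/8 + 27)² = (191/8)² = 36481/64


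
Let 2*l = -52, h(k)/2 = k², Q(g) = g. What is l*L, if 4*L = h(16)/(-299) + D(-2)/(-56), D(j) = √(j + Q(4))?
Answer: 256/23 + 13*√2/112 ≈ 11.295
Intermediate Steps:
h(k) = 2*k²
D(j) = √(4 + j) (D(j) = √(j + 4) = √(4 + j))
L = -128/299 - √2/224 (L = ((2*16²)/(-299) + √(4 - 2)/(-56))/4 = ((2*256)*(-1/299) + √2*(-1/56))/4 = (512*(-1/299) - √2/56)/4 = (-512/299 - √2/56)/4 = -128/299 - √2/224 ≈ -0.43441)
l = -26 (l = (½)*(-52) = -26)
l*L = -26*(-128/299 - √2/224) = 256/23 + 13*√2/112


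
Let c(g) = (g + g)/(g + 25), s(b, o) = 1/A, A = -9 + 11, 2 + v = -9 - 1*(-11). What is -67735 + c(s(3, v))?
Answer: -3454483/51 ≈ -67735.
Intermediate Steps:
v = 0 (v = -2 + (-9 - 1*(-11)) = -2 + (-9 + 11) = -2 + 2 = 0)
A = 2
s(b, o) = ½ (s(b, o) = 1/2 = ½)
c(g) = 2*g/(25 + g) (c(g) = (2*g)/(25 + g) = 2*g/(25 + g))
-67735 + c(s(3, v)) = -67735 + 2*(½)/(25 + ½) = -67735 + 2*(½)/(51/2) = -67735 + 2*(½)*(2/51) = -67735 + 2/51 = -3454483/51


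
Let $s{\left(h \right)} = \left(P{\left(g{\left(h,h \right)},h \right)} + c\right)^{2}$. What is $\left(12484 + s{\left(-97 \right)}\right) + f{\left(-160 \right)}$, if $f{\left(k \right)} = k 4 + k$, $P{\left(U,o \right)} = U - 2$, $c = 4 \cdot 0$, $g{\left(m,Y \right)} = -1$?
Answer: $11693$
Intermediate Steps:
$c = 0$
$P{\left(U,o \right)} = -2 + U$
$s{\left(h \right)} = 9$ ($s{\left(h \right)} = \left(\left(-2 - 1\right) + 0\right)^{2} = \left(-3 + 0\right)^{2} = \left(-3\right)^{2} = 9$)
$f{\left(k \right)} = 5 k$ ($f{\left(k \right)} = 4 k + k = 5 k$)
$\left(12484 + s{\left(-97 \right)}\right) + f{\left(-160 \right)} = \left(12484 + 9\right) + 5 \left(-160\right) = 12493 - 800 = 11693$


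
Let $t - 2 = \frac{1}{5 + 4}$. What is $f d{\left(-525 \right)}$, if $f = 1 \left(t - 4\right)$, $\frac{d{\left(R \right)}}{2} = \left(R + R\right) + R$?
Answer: $5950$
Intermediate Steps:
$t = \frac{19}{9}$ ($t = 2 + \frac{1}{5 + 4} = 2 + \frac{1}{9} = \frac{19}{9} \approx 2.1111$)
$d{\left(R \right)} = 6 R$ ($d{\left(R \right)} = 2 \left(\left(R + R\right) + R\right) = 2 \left(2 R + R\right) = 2 \cdot 3 R = 6 R$)
$f = - \frac{17}{9}$ ($f = 1 \left(\frac{19}{9} - 4\right) = 1 \left(- \frac{17}{9}\right) = - \frac{17}{9} \approx -1.8889$)
$f d{\left(-525 \right)} = - \frac{17 \cdot 6 \left(-525\right)}{9} = \left(- \frac{17}{9}\right) \left(-3150\right) = 5950$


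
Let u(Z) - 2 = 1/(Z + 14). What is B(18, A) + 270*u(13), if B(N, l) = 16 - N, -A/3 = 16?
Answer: 548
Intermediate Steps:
A = -48 (A = -3*16 = -48)
u(Z) = 2 + 1/(14 + Z) (u(Z) = 2 + 1/(Z + 14) = 2 + 1/(14 + Z))
B(18, A) + 270*u(13) = (16 - 1*18) + 270*((29 + 2*13)/(14 + 13)) = (16 - 18) + 270*((29 + 26)/27) = -2 + 270*((1/27)*55) = -2 + 270*(55/27) = -2 + 550 = 548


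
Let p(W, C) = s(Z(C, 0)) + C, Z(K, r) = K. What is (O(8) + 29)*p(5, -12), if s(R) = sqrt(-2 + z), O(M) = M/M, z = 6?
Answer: -300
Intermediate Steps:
O(M) = 1
s(R) = 2 (s(R) = sqrt(-2 + 6) = sqrt(4) = 2)
p(W, C) = 2 + C
(O(8) + 29)*p(5, -12) = (1 + 29)*(2 - 12) = 30*(-10) = -300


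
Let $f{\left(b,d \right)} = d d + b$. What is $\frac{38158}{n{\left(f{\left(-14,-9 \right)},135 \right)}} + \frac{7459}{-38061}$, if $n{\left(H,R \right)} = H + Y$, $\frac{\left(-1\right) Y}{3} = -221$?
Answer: $\frac{723443284}{13892265} \approx 52.075$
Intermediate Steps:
$Y = 663$ ($Y = \left(-3\right) \left(-221\right) = 663$)
$f{\left(b,d \right)} = b + d^{2}$ ($f{\left(b,d \right)} = d^{2} + b = b + d^{2}$)
$n{\left(H,R \right)} = 663 + H$ ($n{\left(H,R \right)} = H + 663 = 663 + H$)
$\frac{38158}{n{\left(f{\left(-14,-9 \right)},135 \right)}} + \frac{7459}{-38061} = \frac{38158}{663 - \left(14 - \left(-9\right)^{2}\right)} + \frac{7459}{-38061} = \frac{38158}{663 + \left(-14 + 81\right)} + 7459 \left(- \frac{1}{38061}\right) = \frac{38158}{663 + 67} - \frac{7459}{38061} = \frac{38158}{730} - \frac{7459}{38061} = 38158 \cdot \frac{1}{730} - \frac{7459}{38061} = \frac{19079}{365} - \frac{7459}{38061} = \frac{723443284}{13892265}$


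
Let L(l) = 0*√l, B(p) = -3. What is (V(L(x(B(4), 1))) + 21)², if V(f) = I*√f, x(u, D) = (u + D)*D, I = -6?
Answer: 441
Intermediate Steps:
x(u, D) = D*(D + u) (x(u, D) = (D + u)*D = D*(D + u))
L(l) = 0
V(f) = -6*√f
(V(L(x(B(4), 1))) + 21)² = (-6*√0 + 21)² = (-6*0 + 21)² = (0 + 21)² = 21² = 441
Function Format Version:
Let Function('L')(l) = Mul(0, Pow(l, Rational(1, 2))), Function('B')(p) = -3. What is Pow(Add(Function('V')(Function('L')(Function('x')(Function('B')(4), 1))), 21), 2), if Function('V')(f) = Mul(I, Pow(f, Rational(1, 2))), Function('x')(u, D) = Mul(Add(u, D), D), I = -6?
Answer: 441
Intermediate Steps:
Function('x')(u, D) = Mul(D, Add(D, u)) (Function('x')(u, D) = Mul(Add(D, u), D) = Mul(D, Add(D, u)))
Function('L')(l) = 0
Function('V')(f) = Mul(-6, Pow(f, Rational(1, 2)))
Pow(Add(Function('V')(Function('L')(Function('x')(Function('B')(4), 1))), 21), 2) = Pow(Add(Mul(-6, Pow(0, Rational(1, 2))), 21), 2) = Pow(Add(Mul(-6, 0), 21), 2) = Pow(Add(0, 21), 2) = Pow(21, 2) = 441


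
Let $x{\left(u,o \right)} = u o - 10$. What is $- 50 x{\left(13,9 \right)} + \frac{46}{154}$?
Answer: $- \frac{411927}{77} \approx -5349.7$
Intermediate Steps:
$x{\left(u,o \right)} = -10 + o u$ ($x{\left(u,o \right)} = o u - 10 = -10 + o u$)
$- 50 x{\left(13,9 \right)} + \frac{46}{154} = - 50 \left(-10 + 9 \cdot 13\right) + \frac{46}{154} = - 50 \left(-10 + 117\right) + 46 \cdot \frac{1}{154} = \left(-50\right) 107 + \frac{23}{77} = -5350 + \frac{23}{77} = - \frac{411927}{77}$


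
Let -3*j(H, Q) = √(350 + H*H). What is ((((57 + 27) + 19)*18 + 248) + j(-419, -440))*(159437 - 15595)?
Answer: 302355884 - 143842*√175911/3 ≈ 2.8225e+8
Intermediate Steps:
j(H, Q) = -√(350 + H²)/3 (j(H, Q) = -√(350 + H*H)/3 = -√(350 + H²)/3)
((((57 + 27) + 19)*18 + 248) + j(-419, -440))*(159437 - 15595) = ((((57 + 27) + 19)*18 + 248) - √(350 + (-419)²)/3)*(159437 - 15595) = (((84 + 19)*18 + 248) - √(350 + 175561)/3)*143842 = ((103*18 + 248) - √175911/3)*143842 = ((1854 + 248) - √175911/3)*143842 = (2102 - √175911/3)*143842 = 302355884 - 143842*√175911/3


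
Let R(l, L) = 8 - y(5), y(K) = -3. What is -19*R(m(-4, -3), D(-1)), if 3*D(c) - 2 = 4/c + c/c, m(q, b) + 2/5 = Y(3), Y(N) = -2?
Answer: -209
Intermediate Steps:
m(q, b) = -12/5 (m(q, b) = -2/5 - 2 = -12/5)
D(c) = 1 + 4/(3*c) (D(c) = 2/3 + (4/c + c/c)/3 = 2/3 + (4/c + 1)/3 = 2/3 + (1 + 4/c)/3 = 2/3 + (1/3 + 4/(3*c)) = 1 + 4/(3*c))
R(l, L) = 11 (R(l, L) = 8 - 1*(-3) = 8 + 3 = 11)
-19*R(m(-4, -3), D(-1)) = -19*11 = -209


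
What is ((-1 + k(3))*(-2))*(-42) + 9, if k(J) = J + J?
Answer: 429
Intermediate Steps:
k(J) = 2*J
((-1 + k(3))*(-2))*(-42) + 9 = ((-1 + 2*3)*(-2))*(-42) + 9 = ((-1 + 6)*(-2))*(-42) + 9 = (5*(-2))*(-42) + 9 = -10*(-42) + 9 = 420 + 9 = 429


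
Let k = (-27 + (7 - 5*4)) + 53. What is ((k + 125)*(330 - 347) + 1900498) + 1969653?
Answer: 3867805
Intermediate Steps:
k = 13 (k = (-27 + (7 - 20)) + 53 = (-27 - 13) + 53 = -40 + 53 = 13)
((k + 125)*(330 - 347) + 1900498) + 1969653 = ((13 + 125)*(330 - 347) + 1900498) + 1969653 = (138*(-17) + 1900498) + 1969653 = (-2346 + 1900498) + 1969653 = 1898152 + 1969653 = 3867805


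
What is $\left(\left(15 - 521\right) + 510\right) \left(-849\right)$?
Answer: $-3396$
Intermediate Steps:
$\left(\left(15 - 521\right) + 510\right) \left(-849\right) = \left(-506 + 510\right) \left(-849\right) = 4 \left(-849\right) = -3396$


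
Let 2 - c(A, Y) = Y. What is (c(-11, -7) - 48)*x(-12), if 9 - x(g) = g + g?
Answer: -1287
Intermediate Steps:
c(A, Y) = 2 - Y
x(g) = 9 - 2*g (x(g) = 9 - (g + g) = 9 - 2*g)
(c(-11, -7) - 48)*x(-12) = ((2 - 1*(-7)) - 48)*(9 - 2*(-12)) = ((2 + 7) - 48)*(9 + 24) = (9 - 48)*33 = -39*33 = -1287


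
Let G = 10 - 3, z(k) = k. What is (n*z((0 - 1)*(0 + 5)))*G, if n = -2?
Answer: 70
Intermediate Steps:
G = 7
(n*z((0 - 1)*(0 + 5)))*G = -2*(0 - 1)*(0 + 5)*7 = -(-2)*5*7 = -2*(-5)*7 = 10*7 = 70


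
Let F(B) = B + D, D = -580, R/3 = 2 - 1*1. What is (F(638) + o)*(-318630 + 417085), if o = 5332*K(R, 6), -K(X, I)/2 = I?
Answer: -6293834330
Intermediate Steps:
R = 3 (R = 3*(2 - 1*1) = 3*(2 - 1) = 3*1 = 3)
K(X, I) = -2*I
F(B) = -580 + B (F(B) = B - 580 = -580 + B)
o = -63984 (o = 5332*(-2*6) = 5332*(-12) = -63984)
(F(638) + o)*(-318630 + 417085) = ((-580 + 638) - 63984)*(-318630 + 417085) = (58 - 63984)*98455 = -63926*98455 = -6293834330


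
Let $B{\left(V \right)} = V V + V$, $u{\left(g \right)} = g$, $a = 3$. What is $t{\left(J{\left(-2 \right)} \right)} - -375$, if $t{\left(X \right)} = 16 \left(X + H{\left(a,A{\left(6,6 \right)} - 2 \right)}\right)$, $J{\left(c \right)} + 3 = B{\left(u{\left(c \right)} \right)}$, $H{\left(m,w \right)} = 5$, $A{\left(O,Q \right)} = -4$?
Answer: $439$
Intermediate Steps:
$B{\left(V \right)} = V + V^{2}$ ($B{\left(V \right)} = V^{2} + V = V + V^{2}$)
$J{\left(c \right)} = -3 + c \left(1 + c\right)$
$t{\left(X \right)} = 80 + 16 X$ ($t{\left(X \right)} = 16 \left(X + 5\right) = 16 \left(5 + X\right) = 80 + 16 X$)
$t{\left(J{\left(-2 \right)} \right)} - -375 = \left(80 + 16 \left(-3 - 2 \left(1 - 2\right)\right)\right) - -375 = \left(80 + 16 \left(-3 - -2\right)\right) + 375 = \left(80 + 16 \left(-3 + 2\right)\right) + 375 = \left(80 + 16 \left(-1\right)\right) + 375 = \left(80 - 16\right) + 375 = 64 + 375 = 439$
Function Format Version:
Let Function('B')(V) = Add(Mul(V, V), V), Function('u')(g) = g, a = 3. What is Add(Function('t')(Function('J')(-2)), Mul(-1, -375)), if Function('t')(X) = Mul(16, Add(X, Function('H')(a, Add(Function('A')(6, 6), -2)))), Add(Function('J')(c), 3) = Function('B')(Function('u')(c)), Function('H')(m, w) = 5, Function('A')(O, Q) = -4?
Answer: 439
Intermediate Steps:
Function('B')(V) = Add(V, Pow(V, 2)) (Function('B')(V) = Add(Pow(V, 2), V) = Add(V, Pow(V, 2)))
Function('J')(c) = Add(-3, Mul(c, Add(1, c)))
Function('t')(X) = Add(80, Mul(16, X)) (Function('t')(X) = Mul(16, Add(X, 5)) = Mul(16, Add(5, X)) = Add(80, Mul(16, X)))
Add(Function('t')(Function('J')(-2)), Mul(-1, -375)) = Add(Add(80, Mul(16, Add(-3, Mul(-2, Add(1, -2))))), Mul(-1, -375)) = Add(Add(80, Mul(16, Add(-3, Mul(-2, -1)))), 375) = Add(Add(80, Mul(16, Add(-3, 2))), 375) = Add(Add(80, Mul(16, -1)), 375) = Add(Add(80, -16), 375) = Add(64, 375) = 439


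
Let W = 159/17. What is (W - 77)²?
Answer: 1322500/289 ≈ 4576.1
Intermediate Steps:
W = 159/17 (W = 159*(1/17) = 159/17 ≈ 9.3529)
(W - 77)² = (159/17 - 77)² = (-1150/17)² = 1322500/289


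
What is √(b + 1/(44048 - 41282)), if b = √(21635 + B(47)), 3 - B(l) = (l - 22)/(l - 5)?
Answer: √(135534 + 8925882*√38168382)/19362 ≈ 12.128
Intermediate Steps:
B(l) = 3 - (-22 + l)/(-5 + l) (B(l) = 3 - (l - 22)/(l - 5) = 3 - (-22 + l)/(-5 + l))
b = √38168382/42 (b = √(21635 + (7 + 2*47)/(-5 + 47)) = √(21635 + (7 + 94)/42) = √(21635 + (1/42)*101) = √(21635 + 101/42) = √(908771/42) = √38168382/42 ≈ 147.10)
√(b + 1/(44048 - 41282)) = √(√38168382/42 + 1/(44048 - 41282)) = √(√38168382/42 + 1/2766) = √(1/2766 + √38168382/42)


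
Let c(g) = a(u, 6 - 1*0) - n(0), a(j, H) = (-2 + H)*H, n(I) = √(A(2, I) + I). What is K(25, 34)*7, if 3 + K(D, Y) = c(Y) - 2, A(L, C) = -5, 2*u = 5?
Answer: 133 - 7*I*√5 ≈ 133.0 - 15.652*I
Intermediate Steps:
u = 5/2 (u = (½)*5 = 5/2 ≈ 2.5000)
n(I) = √(-5 + I)
a(j, H) = H*(-2 + H)
c(g) = 24 - I*√5 (c(g) = (6 - 1*0)*(-2 + (6 - 1*0)) - √(-5 + 0) = (6 + 0)*(-2 + (6 + 0)) - √(-5) = 6*(-2 + 6) - I*√5 = 6*4 - I*√5 = 24 - I*√5)
K(D, Y) = 19 - I*√5 (K(D, Y) = -3 + ((24 - I*√5) - 2) = -3 + (22 - I*√5) = 19 - I*√5)
K(25, 34)*7 = (19 - I*√5)*7 = 133 - 7*I*√5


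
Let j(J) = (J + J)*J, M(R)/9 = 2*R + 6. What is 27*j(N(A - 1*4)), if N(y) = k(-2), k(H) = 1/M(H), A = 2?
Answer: ⅙ ≈ 0.16667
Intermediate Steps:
M(R) = 54 + 18*R (M(R) = 9*(2*R + 6) = 9*(6 + 2*R) = 54 + 18*R)
k(H) = 1/(54 + 18*H)
N(y) = 1/18 (N(y) = 1/(18*(3 - 2)) = (1/18)/1 = (1/18)*1 = 1/18)
j(J) = 2*J² (j(J) = (2*J)*J = 2*J²)
27*j(N(A - 1*4)) = 27*(2*(1/18)²) = 27*(2*(1/324)) = 27*(1/162) = ⅙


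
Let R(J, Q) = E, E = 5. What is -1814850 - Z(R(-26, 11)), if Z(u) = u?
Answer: -1814855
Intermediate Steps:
R(J, Q) = 5
-1814850 - Z(R(-26, 11)) = -1814850 - 1*5 = -1814850 - 5 = -1814855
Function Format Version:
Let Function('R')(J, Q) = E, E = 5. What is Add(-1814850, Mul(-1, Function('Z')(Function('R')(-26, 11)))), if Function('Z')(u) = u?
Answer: -1814855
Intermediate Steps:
Function('R')(J, Q) = 5
Add(-1814850, Mul(-1, Function('Z')(Function('R')(-26, 11)))) = Add(-1814850, Mul(-1, 5)) = Add(-1814850, -5) = -1814855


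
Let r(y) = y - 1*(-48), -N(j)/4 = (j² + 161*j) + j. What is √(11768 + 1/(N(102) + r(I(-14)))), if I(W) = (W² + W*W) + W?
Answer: √135453043140042/107286 ≈ 108.48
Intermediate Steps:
N(j) = -648*j - 4*j² (N(j) = -4*((j² + 161*j) + j) = -4*(j² + 162*j) = -648*j - 4*j²)
I(W) = W + 2*W² (I(W) = (W² + W²) + W = 2*W² + W = W + 2*W²)
r(y) = 48 + y (r(y) = y + 48 = 48 + y)
√(11768 + 1/(N(102) + r(I(-14)))) = √(11768 + 1/(-4*102*(162 + 102) + (48 - 14*(1 + 2*(-14))))) = √(11768 + 1/(-4*102*264 + (48 - 14*(1 - 28)))) = √(11768 + 1/(-107712 + (48 - 14*(-27)))) = √(11768 + 1/(-107712 + (48 + 378))) = √(11768 + 1/(-107712 + 426)) = √(11768 + 1/(-107286)) = √(11768 - 1/107286) = √(1262541647/107286) = √135453043140042/107286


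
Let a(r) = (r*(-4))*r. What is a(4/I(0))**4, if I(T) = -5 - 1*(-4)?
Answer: 16777216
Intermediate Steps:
I(T) = -1 (I(T) = -5 + 4 = -1)
a(r) = -4*r**2 (a(r) = (-4*r)*r = -4*r**2)
a(4/I(0))**4 = (-4*(4/(-1))**2)**4 = (-4*(4*(-1))**2)**4 = (-4*(-4)**2)**4 = (-4*16)**4 = (-64)**4 = 16777216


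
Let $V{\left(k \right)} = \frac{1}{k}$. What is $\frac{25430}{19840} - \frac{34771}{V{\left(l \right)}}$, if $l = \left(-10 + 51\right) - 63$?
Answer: $\frac{1517687151}{1984} \approx 7.6496 \cdot 10^{5}$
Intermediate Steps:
$l = -22$ ($l = 41 - 63 = -22$)
$\frac{25430}{19840} - \frac{34771}{V{\left(l \right)}} = \frac{25430}{19840} - \frac{34771}{\frac{1}{-22}} = 25430 \cdot \frac{1}{19840} - \frac{34771}{- \frac{1}{22}} = \frac{2543}{1984} - -764962 = \frac{2543}{1984} + 764962 = \frac{1517687151}{1984}$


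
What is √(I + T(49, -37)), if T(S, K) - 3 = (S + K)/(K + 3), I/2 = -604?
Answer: I*√348347/17 ≈ 34.718*I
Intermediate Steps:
I = -1208 (I = 2*(-604) = -1208)
T(S, K) = 3 + (K + S)/(3 + K) (T(S, K) = 3 + (S + K)/(K + 3) = 3 + (K + S)/(3 + K))
√(I + T(49, -37)) = √(-1208 + (9 + 49 + 4*(-37))/(3 - 37)) = √(-1208 + (9 + 49 - 148)/(-34)) = √(-1208 - 1/34*(-90)) = √(-1208 + 45/17) = √(-20491/17) = I*√348347/17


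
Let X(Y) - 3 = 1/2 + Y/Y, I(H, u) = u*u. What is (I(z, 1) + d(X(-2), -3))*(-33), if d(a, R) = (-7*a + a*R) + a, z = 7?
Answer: 2607/2 ≈ 1303.5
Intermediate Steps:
I(H, u) = u²
X(Y) = 9/2 (X(Y) = 3 + (1/2 + Y/Y) = 3 + (1*(½) + 1) = 3 + (½ + 1) = 3 + 3/2 = 9/2)
d(a, R) = -6*a + R*a (d(a, R) = (-7*a + R*a) + a = -6*a + R*a)
(I(z, 1) + d(X(-2), -3))*(-33) = (1² + 9*(-6 - 3)/2)*(-33) = (1 + (9/2)*(-9))*(-33) = (1 - 81/2)*(-33) = -79/2*(-33) = 2607/2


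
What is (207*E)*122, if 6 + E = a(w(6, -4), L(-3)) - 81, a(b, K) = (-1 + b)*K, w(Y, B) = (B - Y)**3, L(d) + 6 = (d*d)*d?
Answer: 832018284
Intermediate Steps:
L(d) = -6 + d**3 (L(d) = -6 + (d*d)*d = -6 + d**2*d = -6 + d**3)
a(b, K) = K*(-1 + b)
E = 32946 (E = -6 + ((-6 + (-3)**3)*(-1 + (-4 - 1*6)**3) - 81) = -6 + ((-6 - 27)*(-1 + (-4 - 6)**3) - 81) = -6 + (-33*(-1 + (-10)**3) - 81) = -6 + (-33*(-1 - 1000) - 81) = -6 + (-33*(-1001) - 81) = -6 + (33033 - 81) = -6 + 32952 = 32946)
(207*E)*122 = (207*32946)*122 = 6819822*122 = 832018284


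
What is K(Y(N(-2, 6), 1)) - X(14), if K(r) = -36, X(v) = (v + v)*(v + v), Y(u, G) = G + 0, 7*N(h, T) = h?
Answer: -820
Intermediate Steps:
N(h, T) = h/7
Y(u, G) = G
X(v) = 4*v² (X(v) = (2*v)*(2*v) = 4*v²)
K(Y(N(-2, 6), 1)) - X(14) = -36 - 4*14² = -36 - 4*196 = -36 - 1*784 = -36 - 784 = -820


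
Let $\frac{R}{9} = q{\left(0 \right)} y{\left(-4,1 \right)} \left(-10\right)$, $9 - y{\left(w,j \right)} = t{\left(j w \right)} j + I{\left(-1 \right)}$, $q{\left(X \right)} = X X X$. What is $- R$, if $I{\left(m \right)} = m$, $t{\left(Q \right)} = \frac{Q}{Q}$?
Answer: $0$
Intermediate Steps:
$q{\left(X \right)} = X^{3}$ ($q{\left(X \right)} = X^{2} X = X^{3}$)
$t{\left(Q \right)} = 1$
$y{\left(w,j \right)} = 10 - j$ ($y{\left(w,j \right)} = 9 - \left(1 j - 1\right) = 9 - \left(j - 1\right) = 9 - \left(-1 + j\right) = 10 - j$)
$R = 0$ ($R = 9 \cdot 0^{3} \left(10 - 1\right) \left(-10\right) = 9 \cdot 0 \left(10 - 1\right) \left(-10\right) = 9 \cdot 0 \cdot 9 \left(-10\right) = 9 \cdot 0 \left(-10\right) = 9 \cdot 0 = 0$)
$- R = \left(-1\right) 0 = 0$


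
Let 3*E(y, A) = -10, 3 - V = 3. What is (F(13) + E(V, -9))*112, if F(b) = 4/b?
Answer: -13216/39 ≈ -338.87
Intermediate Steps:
V = 0 (V = 3 - 1*3 = 3 - 3 = 0)
E(y, A) = -10/3 (E(y, A) = (1/3)*(-10) = -10/3)
(F(13) + E(V, -9))*112 = (4/13 - 10/3)*112 = -118/39*112 = -13216/39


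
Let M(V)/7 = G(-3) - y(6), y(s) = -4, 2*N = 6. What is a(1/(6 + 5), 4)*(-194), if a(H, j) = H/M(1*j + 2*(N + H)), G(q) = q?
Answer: -194/77 ≈ -2.5195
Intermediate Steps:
N = 3 (N = (½)*6 = 3)
M(V) = 7 (M(V) = 7*(-3 - 1*(-4)) = 7*(-3 + 4) = 7*1 = 7)
a(H, j) = H/7
a(1/(6 + 5), 4)*(-194) = (1/(7*(6 + 5)))*(-194) = ((⅐)/11)*(-194) = ((⅐)*(1/11))*(-194) = (1/77)*(-194) = -194/77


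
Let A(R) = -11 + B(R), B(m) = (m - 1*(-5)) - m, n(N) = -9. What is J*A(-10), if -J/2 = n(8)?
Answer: -108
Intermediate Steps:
B(m) = 5 (B(m) = (m + 5) - m = (5 + m) - m = 5)
A(R) = -6 (A(R) = -11 + 5 = -6)
J = 18 (J = -2*(-9) = 18)
J*A(-10) = 18*(-6) = -108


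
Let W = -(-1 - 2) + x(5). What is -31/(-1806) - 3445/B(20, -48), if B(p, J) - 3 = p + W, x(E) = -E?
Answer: -296239/1806 ≈ -164.03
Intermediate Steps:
W = -2 (W = -(-1 - 2) - 1*5 = -1*(-3) - 5 = 3 - 5 = -2)
B(p, J) = 1 + p (B(p, J) = 3 + (p - 2) = 3 + (-2 + p) = 1 + p)
-31/(-1806) - 3445/B(20, -48) = -31/(-1806) - 3445/(1 + 20) = -31*(-1/1806) - 3445/21 = 31/1806 - 3445*1/21 = 31/1806 - 3445/21 = -296239/1806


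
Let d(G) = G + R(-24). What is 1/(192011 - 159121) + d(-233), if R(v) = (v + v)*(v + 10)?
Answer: 14438711/32890 ≈ 439.00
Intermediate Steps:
R(v) = 2*v*(10 + v) (R(v) = (2*v)*(10 + v) = 2*v*(10 + v))
d(G) = 672 + G (d(G) = G + 2*(-24)*(10 - 24) = G + 2*(-24)*(-14) = G + 672 = 672 + G)
1/(192011 - 159121) + d(-233) = 1/(192011 - 159121) + (672 - 233) = 1/32890 + 439 = 14438711/32890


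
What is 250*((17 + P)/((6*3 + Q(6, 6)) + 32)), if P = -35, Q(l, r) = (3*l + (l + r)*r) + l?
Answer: -2250/73 ≈ -30.822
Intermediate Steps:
Q(l, r) = 4*l + r*(l + r) (Q(l, r) = (3*l + r*(l + r)) + l = 4*l + r*(l + r))
250*((17 + P)/((6*3 + Q(6, 6)) + 32)) = 250*((17 - 35)/((6*3 + (6² + 4*6 + 6*6)) + 32)) = 250*(-18/((18 + (36 + 24 + 36)) + 32)) = 250*(-18/((18 + 96) + 32)) = 250*(-18/(114 + 32)) = 250*(-18/146) = 250*(-18*1/146) = 250*(-9/73) = -2250/73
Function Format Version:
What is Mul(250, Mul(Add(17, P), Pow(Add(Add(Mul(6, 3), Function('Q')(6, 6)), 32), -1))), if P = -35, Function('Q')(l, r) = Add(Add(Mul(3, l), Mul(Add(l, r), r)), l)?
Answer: Rational(-2250, 73) ≈ -30.822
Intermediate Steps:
Function('Q')(l, r) = Add(Mul(4, l), Mul(r, Add(l, r))) (Function('Q')(l, r) = Add(Add(Mul(3, l), Mul(r, Add(l, r))), l) = Add(Mul(4, l), Mul(r, Add(l, r))))
Mul(250, Mul(Add(17, P), Pow(Add(Add(Mul(6, 3), Function('Q')(6, 6)), 32), -1))) = Mul(250, Mul(Add(17, -35), Pow(Add(Add(Mul(6, 3), Add(Pow(6, 2), Mul(4, 6), Mul(6, 6))), 32), -1))) = Mul(250, Mul(-18, Pow(Add(Add(18, Add(36, 24, 36)), 32), -1))) = Mul(250, Mul(-18, Pow(Add(Add(18, 96), 32), -1))) = Mul(250, Mul(-18, Pow(Add(114, 32), -1))) = Mul(250, Mul(-18, Pow(146, -1))) = Mul(250, Mul(-18, Rational(1, 146))) = Mul(250, Rational(-9, 73)) = Rational(-2250, 73)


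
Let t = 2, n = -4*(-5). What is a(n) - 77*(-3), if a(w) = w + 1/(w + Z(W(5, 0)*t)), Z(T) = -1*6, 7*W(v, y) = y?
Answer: 3515/14 ≈ 251.07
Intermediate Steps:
n = 20
W(v, y) = y/7
Z(T) = -6
a(w) = w + 1/(-6 + w) (a(w) = w + 1/(w - 6) = w + 1/(-6 + w))
a(n) - 77*(-3) = (1 + 20² - 6*20)/(-6 + 20) - 77*(-3) = (1 + 400 - 120)/14 + 231 = (1/14)*281 + 231 = 281/14 + 231 = 3515/14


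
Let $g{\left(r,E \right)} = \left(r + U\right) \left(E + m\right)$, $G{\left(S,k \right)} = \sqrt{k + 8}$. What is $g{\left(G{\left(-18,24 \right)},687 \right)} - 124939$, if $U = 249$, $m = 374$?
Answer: $139250 + 4244 \sqrt{2} \approx 1.4525 \cdot 10^{5}$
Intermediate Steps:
$G{\left(S,k \right)} = \sqrt{8 + k}$
$g{\left(r,E \right)} = \left(249 + r\right) \left(374 + E\right)$ ($g{\left(r,E \right)} = \left(r + 249\right) \left(E + 374\right) = \left(249 + r\right) \left(374 + E\right)$)
$g{\left(G{\left(-18,24 \right)},687 \right)} - 124939 = \left(93126 + 249 \cdot 687 + 374 \sqrt{8 + 24} + 687 \sqrt{8 + 24}\right) - 124939 = \left(93126 + 171063 + 374 \sqrt{32} + 687 \sqrt{32}\right) - 124939 = \left(93126 + 171063 + 374 \cdot 4 \sqrt{2} + 687 \cdot 4 \sqrt{2}\right) - 124939 = \left(93126 + 171063 + 1496 \sqrt{2} + 2748 \sqrt{2}\right) - 124939 = \left(264189 + 4244 \sqrt{2}\right) - 124939 = 139250 + 4244 \sqrt{2}$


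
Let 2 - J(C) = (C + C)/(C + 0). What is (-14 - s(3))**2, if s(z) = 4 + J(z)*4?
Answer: 324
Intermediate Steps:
J(C) = 0 (J(C) = 2 - (C + C)/(C + 0) = 2 - 2*C/C = 2 - 1*2 = 2 - 2 = 0)
s(z) = 4 (s(z) = 4 + 0*4 = 4 + 0 = 4)
(-14 - s(3))**2 = (-14 - 1*4)**2 = (-14 - 4)**2 = (-18)**2 = 324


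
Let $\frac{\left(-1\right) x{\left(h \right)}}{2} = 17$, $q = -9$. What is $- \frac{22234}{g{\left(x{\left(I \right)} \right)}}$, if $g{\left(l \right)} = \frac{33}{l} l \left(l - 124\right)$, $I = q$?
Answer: $\frac{11117}{2607} \approx 4.2643$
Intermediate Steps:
$I = -9$
$x{\left(h \right)} = -34$ ($x{\left(h \right)} = \left(-2\right) 17 = -34$)
$g{\left(l \right)} = -4092 + 33 l$ ($g{\left(l \right)} = 33 \left(-124 + l\right) = -4092 + 33 l$)
$- \frac{22234}{g{\left(x{\left(I \right)} \right)}} = - \frac{22234}{-4092 + 33 \left(-34\right)} = - \frac{22234}{-4092 - 1122} = - \frac{22234}{-5214} = \left(-22234\right) \left(- \frac{1}{5214}\right) = \frac{11117}{2607}$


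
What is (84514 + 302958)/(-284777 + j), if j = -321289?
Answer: -193736/303033 ≈ -0.63932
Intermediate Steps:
(84514 + 302958)/(-284777 + j) = (84514 + 302958)/(-284777 - 321289) = 387472/(-606066) = 387472*(-1/606066) = -193736/303033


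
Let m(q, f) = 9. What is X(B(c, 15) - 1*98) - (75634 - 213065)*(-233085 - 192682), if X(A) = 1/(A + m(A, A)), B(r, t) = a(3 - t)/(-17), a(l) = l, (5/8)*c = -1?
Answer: -87828890450094/1501 ≈ -5.8514e+10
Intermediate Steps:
c = -8/5 (c = (8/5)*(-1) = -8/5 ≈ -1.6000)
B(r, t) = -3/17 + t/17 (B(r, t) = (3 - t)/(-17) = (3 - t)*(-1/17) = -3/17 + t/17)
X(A) = 1/(9 + A) (X(A) = 1/(A + 9) = 1/(9 + A))
X(B(c, 15) - 1*98) - (75634 - 213065)*(-233085 - 192682) = 1/(9 + ((-3/17 + (1/17)*15) - 1*98)) - (75634 - 213065)*(-233085 - 192682) = 1/(9 + ((-3/17 + 15/17) - 98)) - (-137431)*(-425767) = 1/(9 + (12/17 - 98)) - 1*58513584577 = 1/(9 - 1654/17) - 58513584577 = 1/(-1501/17) - 58513584577 = -17/1501 - 58513584577 = -87828890450094/1501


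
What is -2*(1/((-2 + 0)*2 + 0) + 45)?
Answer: -179/2 ≈ -89.500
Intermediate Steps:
-2*(1/((-2 + 0)*2 + 0) + 45) = -2*(1/(-2*2 + 0) + 45) = -2*(1/(-4 + 0) + 45) = -2*(1/(-4) + 45) = -2*(-1/4 + 45) = -2*179/4 = -179/2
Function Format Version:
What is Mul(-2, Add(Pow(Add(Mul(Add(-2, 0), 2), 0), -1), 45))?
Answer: Rational(-179, 2) ≈ -89.500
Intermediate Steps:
Mul(-2, Add(Pow(Add(Mul(Add(-2, 0), 2), 0), -1), 45)) = Mul(-2, Add(Pow(Add(Mul(-2, 2), 0), -1), 45)) = Mul(-2, Add(Pow(Add(-4, 0), -1), 45)) = Mul(-2, Add(Pow(-4, -1), 45)) = Mul(-2, Add(Rational(-1, 4), 45)) = Mul(-2, Rational(179, 4)) = Rational(-179, 2)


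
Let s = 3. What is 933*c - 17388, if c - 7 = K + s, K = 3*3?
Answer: 339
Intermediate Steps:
K = 9
c = 19 (c = 7 + (9 + 3) = 7 + 12 = 19)
933*c - 17388 = 933*19 - 17388 = 17727 - 17388 = 339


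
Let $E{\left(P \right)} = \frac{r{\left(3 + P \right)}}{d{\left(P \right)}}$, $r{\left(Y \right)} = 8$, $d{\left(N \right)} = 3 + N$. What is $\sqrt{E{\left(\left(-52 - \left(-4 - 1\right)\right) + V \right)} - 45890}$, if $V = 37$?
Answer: $\frac{i \sqrt{2248666}}{7} \approx 214.22 i$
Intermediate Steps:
$E{\left(P \right)} = \frac{8}{3 + P}$
$\sqrt{E{\left(\left(-52 - \left(-4 - 1\right)\right) + V \right)} - 45890} = \sqrt{\frac{8}{3 + \left(\left(-52 - \left(-4 - 1\right)\right) + 37\right)} - 45890} = \sqrt{\frac{8}{3 + \left(\left(-52 - -5\right) + 37\right)} - 45890} = \sqrt{\frac{8}{3 + \left(\left(-52 + 5\right) + 37\right)} - 45890} = \sqrt{\frac{8}{3 + \left(-47 + 37\right)} - 45890} = \sqrt{\frac{8}{3 - 10} - 45890} = \sqrt{\frac{8}{-7} - 45890} = \sqrt{8 \left(- \frac{1}{7}\right) - 45890} = \sqrt{- \frac{8}{7} - 45890} = \sqrt{- \frac{321238}{7}} = \frac{i \sqrt{2248666}}{7}$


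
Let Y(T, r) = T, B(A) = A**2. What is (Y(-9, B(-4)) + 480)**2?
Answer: 221841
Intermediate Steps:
(Y(-9, B(-4)) + 480)**2 = (-9 + 480)**2 = 471**2 = 221841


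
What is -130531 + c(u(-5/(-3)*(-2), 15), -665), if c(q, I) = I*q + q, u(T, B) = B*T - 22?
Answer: -82723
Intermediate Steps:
u(T, B) = -22 + B*T
c(q, I) = q + I*q
-130531 + c(u(-5/(-3)*(-2), 15), -665) = -130531 + (-22 + 15*(-5/(-3)*(-2)))*(1 - 665) = -130531 + (-22 + 15*(-5*(-⅓)*(-2)))*(-664) = -130531 + (-22 + 15*((5/3)*(-2)))*(-664) = -130531 + (-22 + 15*(-10/3))*(-664) = -130531 + (-22 - 50)*(-664) = -130531 - 72*(-664) = -130531 + 47808 = -82723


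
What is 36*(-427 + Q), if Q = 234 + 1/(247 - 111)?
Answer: -236223/34 ≈ -6947.7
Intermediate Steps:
Q = 31825/136 (Q = 234 + 1/136 = 31825/136 ≈ 234.01)
36*(-427 + Q) = 36*(-427 + 31825/136) = 36*(-26247/136) = -236223/34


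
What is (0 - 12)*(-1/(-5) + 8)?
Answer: -492/5 ≈ -98.400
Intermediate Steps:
(0 - 12)*(-1/(-5) + 8) = -12*(-1*(-⅕) + 8) = -12*(⅕ + 8) = -12*41/5 = -492/5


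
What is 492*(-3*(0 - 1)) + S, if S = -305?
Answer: 1171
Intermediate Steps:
492*(-3*(0 - 1)) + S = 492*(-3*(0 - 1)) - 305 = 492*(-3*(-1)) - 305 = 492*3 - 305 = 1476 - 305 = 1171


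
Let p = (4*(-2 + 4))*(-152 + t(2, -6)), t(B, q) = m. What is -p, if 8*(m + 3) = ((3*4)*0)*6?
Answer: 1240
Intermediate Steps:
m = -3 (m = -3 + (((3*4)*0)*6)/8 = -3 + ((12*0)*6)/8 = -3 + (0*6)/8 = -3 + (⅛)*0 = -3 + 0 = -3)
t(B, q) = -3
p = -1240 (p = (4*(-2 + 4))*(-152 - 3) = (4*2)*(-155) = 8*(-155) = -1240)
-p = -1*(-1240) = 1240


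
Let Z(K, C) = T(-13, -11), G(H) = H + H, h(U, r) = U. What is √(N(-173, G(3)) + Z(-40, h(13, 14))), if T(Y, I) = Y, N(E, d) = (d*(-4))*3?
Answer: I*√85 ≈ 9.2195*I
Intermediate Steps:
G(H) = 2*H
N(E, d) = -12*d (N(E, d) = -4*d*3 = -12*d)
Z(K, C) = -13
√(N(-173, G(3)) + Z(-40, h(13, 14))) = √(-24*3 - 13) = √(-12*6 - 13) = √(-72 - 13) = √(-85) = I*√85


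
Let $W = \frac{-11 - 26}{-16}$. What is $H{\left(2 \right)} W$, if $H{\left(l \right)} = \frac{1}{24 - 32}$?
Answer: $- \frac{37}{128} \approx -0.28906$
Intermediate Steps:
$H{\left(l \right)} = - \frac{1}{8}$ ($H{\left(l \right)} = \frac{1}{-8} = - \frac{1}{8}$)
$W = \frac{37}{16}$ ($W = \left(-11 - 26\right) \left(- \frac{1}{16}\right) = \left(-37\right) \left(- \frac{1}{16}\right) = \frac{37}{16} \approx 2.3125$)
$H{\left(2 \right)} W = \left(- \frac{1}{8}\right) \frac{37}{16} = - \frac{37}{128}$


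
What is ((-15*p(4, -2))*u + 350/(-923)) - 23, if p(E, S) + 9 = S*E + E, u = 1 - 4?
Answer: -561534/923 ≈ -608.38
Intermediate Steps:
u = -3
p(E, S) = -9 + E + E*S (p(E, S) = -9 + (S*E + E) = -9 + (E*S + E) = -9 + (E + E*S) = -9 + E + E*S)
((-15*p(4, -2))*u + 350/(-923)) - 23 = (-15*(-9 + 4 + 4*(-2))*(-3) + 350/(-923)) - 23 = (-15*(-9 + 4 - 8)*(-3) + 350*(-1/923)) - 23 = (-15*(-13)*(-3) - 350/923) - 23 = (195*(-3) - 350/923) - 23 = (-585 - 350/923) - 23 = -540305/923 - 23 = -561534/923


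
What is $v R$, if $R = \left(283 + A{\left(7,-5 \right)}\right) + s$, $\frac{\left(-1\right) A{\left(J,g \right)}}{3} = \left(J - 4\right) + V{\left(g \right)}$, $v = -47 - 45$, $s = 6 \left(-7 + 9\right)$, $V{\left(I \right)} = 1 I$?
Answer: $-27692$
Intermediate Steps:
$V{\left(I \right)} = I$
$s = 12$ ($s = 6 \cdot 2 = 12$)
$v = -92$
$A{\left(J,g \right)} = 12 - 3 J - 3 g$ ($A{\left(J,g \right)} = - 3 \left(\left(J - 4\right) + g\right) = - 3 \left(\left(-4 + J\right) + g\right) = - 3 \left(-4 + J + g\right) = 12 - 3 J - 3 g$)
$R = 301$ ($R = \left(283 - -6\right) + 12 = \left(283 + \left(12 - 21 + 15\right)\right) + 12 = \left(283 + 6\right) + 12 = 289 + 12 = 301$)
$v R = \left(-92\right) 301 = -27692$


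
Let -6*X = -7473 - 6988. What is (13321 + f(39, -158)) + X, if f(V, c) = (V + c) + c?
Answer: 92725/6 ≈ 15454.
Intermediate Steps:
f(V, c) = V + 2*c
X = 14461/6 (X = -(-7473 - 6988)/6 = -⅙*(-14461) = 14461/6 ≈ 2410.2)
(13321 + f(39, -158)) + X = (13321 + (39 + 2*(-158))) + 14461/6 = (13321 + (39 - 316)) + 14461/6 = (13321 - 277) + 14461/6 = 13044 + 14461/6 = 92725/6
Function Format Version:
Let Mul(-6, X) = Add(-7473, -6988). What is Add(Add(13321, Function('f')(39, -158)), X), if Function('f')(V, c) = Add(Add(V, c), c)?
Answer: Rational(92725, 6) ≈ 15454.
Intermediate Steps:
Function('f')(V, c) = Add(V, Mul(2, c))
X = Rational(14461, 6) (X = Mul(Rational(-1, 6), Add(-7473, -6988)) = Mul(Rational(-1, 6), -14461) = Rational(14461, 6) ≈ 2410.2)
Add(Add(13321, Function('f')(39, -158)), X) = Add(Add(13321, Add(39, Mul(2, -158))), Rational(14461, 6)) = Add(Add(13321, Add(39, -316)), Rational(14461, 6)) = Add(Add(13321, -277), Rational(14461, 6)) = Add(13044, Rational(14461, 6)) = Rational(92725, 6)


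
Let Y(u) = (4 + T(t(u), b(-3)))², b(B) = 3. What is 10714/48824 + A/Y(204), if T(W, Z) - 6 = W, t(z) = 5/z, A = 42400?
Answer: 1723913051549/4083663772 ≈ 422.15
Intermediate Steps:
T(W, Z) = 6 + W
Y(u) = (10 + 5/u)² (Y(u) = (4 + (6 + 5/u))² = (10 + 5/u)²)
10714/48824 + A/Y(204) = 10714/48824 + 42400/((25*(1 + 2*204)²/204²)) = 10714*(1/48824) + 42400/((25*(1/41616)*(1 + 408)²)) = 5357/24412 + 42400/((25*(1/41616)*409²)) = 5357/24412 + 42400/((25*(1/41616)*167281)) = 5357/24412 + 42400/(4182025/41616) = 5357/24412 + 42400*(41616/4182025) = 5357/24412 + 70580736/167281 = 1723913051549/4083663772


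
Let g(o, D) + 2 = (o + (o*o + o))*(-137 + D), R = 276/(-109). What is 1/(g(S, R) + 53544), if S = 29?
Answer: -109/7836813 ≈ -1.3909e-5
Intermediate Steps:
R = -276/109 (R = 276*(-1/109) = -276/109 ≈ -2.5321)
g(o, D) = -2 + (-137 + D)*(o² + 2*o) (g(o, D) = -2 + (o + (o*o + o))*(-137 + D) = -2 + (o + (o² + o))*(-137 + D) = -2 + (o + (o + o²))*(-137 + D) = -2 + (o² + 2*o)*(-137 + D) = -2 + (-137 + D)*(o² + 2*o))
1/(g(S, R) + 53544) = 1/((-2 - 274*29 - 137*29² - 276/109*29² + 2*(-276/109)*29) + 53544) = 1/((-2 - 7946 - 137*841 - 276/109*841 - 16008/109) + 53544) = 1/((-2 - 7946 - 115217 - 232116/109 - 16008/109) + 53544) = 1/(-13673109/109 + 53544) = 1/(-7836813/109) = -109/7836813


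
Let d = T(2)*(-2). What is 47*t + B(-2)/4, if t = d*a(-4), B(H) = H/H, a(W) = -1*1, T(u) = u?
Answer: 753/4 ≈ 188.25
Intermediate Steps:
a(W) = -1
d = -4 (d = 2*(-2) = -4)
B(H) = 1
t = 4 (t = -4*(-1) = 4)
47*t + B(-2)/4 = 47*4 + 1/4 = 188 + 1*(¼) = 188 + ¼ = 753/4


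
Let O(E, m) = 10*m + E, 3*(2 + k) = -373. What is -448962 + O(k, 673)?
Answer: -1327075/3 ≈ -4.4236e+5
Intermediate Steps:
k = -379/3 (k = -2 + (⅓)*(-373) = -2 - 373/3 = -379/3 ≈ -126.33)
O(E, m) = E + 10*m
-448962 + O(k, 673) = -448962 + (-379/3 + 10*673) = -448962 + (-379/3 + 6730) = -448962 + 19811/3 = -1327075/3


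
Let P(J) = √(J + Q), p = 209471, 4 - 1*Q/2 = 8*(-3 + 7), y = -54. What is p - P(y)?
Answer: 209471 - I*√110 ≈ 2.0947e+5 - 10.488*I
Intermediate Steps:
Q = -56 (Q = 8 - 16*(-3 + 7) = 8 - 16*4 = 8 - 2*32 = 8 - 64 = -56)
P(J) = √(-56 + J) (P(J) = √(J - 56) = √(-56 + J))
p - P(y) = 209471 - √(-56 - 54) = 209471 - √(-110) = 209471 - I*√110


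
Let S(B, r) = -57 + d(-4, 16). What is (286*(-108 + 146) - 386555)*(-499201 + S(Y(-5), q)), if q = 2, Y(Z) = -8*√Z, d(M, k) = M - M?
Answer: 187564740246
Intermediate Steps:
d(M, k) = 0
S(B, r) = -57 (S(B, r) = -57 + 0 = -57)
(286*(-108 + 146) - 386555)*(-499201 + S(Y(-5), q)) = (286*(-108 + 146) - 386555)*(-499201 - 57) = (286*38 - 386555)*(-499258) = (10868 - 386555)*(-499258) = -375687*(-499258) = 187564740246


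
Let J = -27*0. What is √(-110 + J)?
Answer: I*√110 ≈ 10.488*I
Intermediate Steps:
J = 0
√(-110 + J) = √(-110 + 0) = √(-110) = I*√110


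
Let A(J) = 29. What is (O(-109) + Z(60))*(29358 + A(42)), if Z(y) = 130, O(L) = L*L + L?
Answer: 349764074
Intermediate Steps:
O(L) = L + L² (O(L) = L² + L = L + L²)
(O(-109) + Z(60))*(29358 + A(42)) = (-109*(1 - 109) + 130)*(29358 + 29) = (-109*(-108) + 130)*29387 = (11772 + 130)*29387 = 11902*29387 = 349764074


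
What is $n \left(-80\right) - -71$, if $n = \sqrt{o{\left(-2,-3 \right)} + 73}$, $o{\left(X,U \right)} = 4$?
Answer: $71 - 80 \sqrt{77} \approx -631.0$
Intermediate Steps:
$n = \sqrt{77}$ ($n = \sqrt{4 + 73} = \sqrt{77} \approx 8.775$)
$n \left(-80\right) - -71 = \sqrt{77} \left(-80\right) - -71 = - 80 \sqrt{77} + \left(-8 + 79\right) = - 80 \sqrt{77} + 71 = 71 - 80 \sqrt{77}$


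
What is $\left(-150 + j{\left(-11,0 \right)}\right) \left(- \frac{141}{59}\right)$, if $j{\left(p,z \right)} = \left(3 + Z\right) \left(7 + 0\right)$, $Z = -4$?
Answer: $\frac{22137}{59} \approx 375.2$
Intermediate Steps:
$j{\left(p,z \right)} = -7$ ($j{\left(p,z \right)} = \left(3 - 4\right) \left(7 + 0\right) = \left(-1\right) 7 = -7$)
$\left(-150 + j{\left(-11,0 \right)}\right) \left(- \frac{141}{59}\right) = \left(-150 - 7\right) \left(- \frac{141}{59}\right) = - 157 \left(\left(-141\right) \frac{1}{59}\right) = \left(-157\right) \left(- \frac{141}{59}\right) = \frac{22137}{59}$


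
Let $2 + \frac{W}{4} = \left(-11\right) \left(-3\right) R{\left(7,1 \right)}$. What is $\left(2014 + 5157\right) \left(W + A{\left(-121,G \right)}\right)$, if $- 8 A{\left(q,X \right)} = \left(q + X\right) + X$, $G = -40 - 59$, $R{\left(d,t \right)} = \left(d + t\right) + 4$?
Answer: $\frac{92699517}{8} \approx 1.1587 \cdot 10^{7}$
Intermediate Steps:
$R{\left(d,t \right)} = 4 + d + t$
$G = -99$ ($G = -40 - 59 = -99$)
$A{\left(q,X \right)} = - \frac{X}{4} - \frac{q}{8}$ ($A{\left(q,X \right)} = - \frac{\left(q + X\right) + X}{8} = - \frac{\left(X + q\right) + X}{8} = - \frac{q + 2 X}{8} = - \frac{X}{4} - \frac{q}{8}$)
$W = 1576$ ($W = -8 + 4 \left(-11\right) \left(-3\right) \left(4 + 7 + 1\right) = -8 + 4 \cdot 33 \cdot 12 = -8 + 4 \cdot 396 = -8 + 1584 = 1576$)
$\left(2014 + 5157\right) \left(W + A{\left(-121,G \right)}\right) = \left(2014 + 5157\right) \left(1576 - - \frac{319}{8}\right) = 7171 \left(1576 + \left(\frac{99}{4} + \frac{121}{8}\right)\right) = 7171 \left(1576 + \frac{319}{8}\right) = 7171 \cdot \frac{12927}{8} = \frac{92699517}{8}$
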